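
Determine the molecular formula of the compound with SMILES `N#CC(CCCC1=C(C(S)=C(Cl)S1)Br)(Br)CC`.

C11H12Br2ClNS2

Heavy atoms from the SMILES: 2 Br, 11 C, 1 Cl, 1 N, 2 S.
Implicit hydrogens by atom environment:
  4 × C: 2 H each → 8
  4 × C (aromatic): no H
  2 × Br: no H
  2 × C: no H
  1 × C: 3 H
  1 × Cl: no H
  1 × N: no H
  1 × S: 1 H
  1 × S (aromatic): no H
  Total hydrogens = 12.
Molecular formula: C11H12Br2ClNS2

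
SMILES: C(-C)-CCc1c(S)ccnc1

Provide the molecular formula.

C9H13NS

Heavy atoms from the SMILES: 9 C, 1 N, 1 S.
Implicit hydrogens by atom environment:
  3 × C: 2 H each → 6
  3 × C (aromatic): 1 H each → 3
  2 × C (aromatic): no H
  1 × C: 3 H
  1 × N (aromatic): no H
  1 × S: 1 H
  Total hydrogens = 13.
Molecular formula: C9H13NS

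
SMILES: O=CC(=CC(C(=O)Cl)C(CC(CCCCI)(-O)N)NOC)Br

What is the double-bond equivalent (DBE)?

Molecular formula from the SMILES: C13H21BrClIN2O4.
DoU = (2C + 2 + N − H − X)/2 = (2·13 + 2 + 2 − 21 − 3)/2 = 6/2 = 3.
(Structurally: 0 ring(s) + 3 π bond(s) = 3.)

3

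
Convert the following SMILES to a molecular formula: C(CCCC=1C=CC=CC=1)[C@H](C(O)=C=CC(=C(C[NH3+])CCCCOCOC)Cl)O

Heavy atoms from the SMILES: 23 C, 1 Cl, 1 N, 4 O.
Implicit hydrogens by atom environment:
  10 × C: 2 H each → 20
  5 × C (aromatic): 1 H each → 5
  4 × C: no H
  2 × C: 1 H each → 2
  2 × O: 1 H each → 2
  2 × O: no H
  1 × C: 3 H
  1 × C (aromatic): no H
  1 × Cl: no H
  1 × N (charge +1): 3 H
  Total hydrogens = 35.
Net charge +1.
Molecular formula: C23H35ClNO4+

C23H35ClNO4+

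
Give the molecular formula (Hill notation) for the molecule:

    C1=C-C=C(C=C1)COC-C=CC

Heavy atoms from the SMILES: 11 C, 1 O.
Implicit hydrogens by atom environment:
  5 × C (aromatic): 1 H each → 5
  2 × C: 2 H each → 4
  2 × C: 1 H each → 2
  1 × C: 3 H
  1 × C (aromatic): no H
  1 × O: no H
  Total hydrogens = 14.
Molecular formula: C11H14O

C11H14O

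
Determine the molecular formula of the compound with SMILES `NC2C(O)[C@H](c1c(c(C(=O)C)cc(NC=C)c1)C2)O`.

Heavy atoms from the SMILES: 14 C, 2 N, 3 O.
Implicit hydrogens by atom environment:
  4 × C: 1 H each → 4
  4 × C (aromatic): no H
  2 × C: 2 H each → 4
  2 × C (aromatic): 1 H each → 2
  2 × O: 1 H each → 2
  1 × C: 3 H
  1 × C: no H
  1 × N: 2 H
  1 × N: 1 H
  1 × O: no H
  Total hydrogens = 18.
Molecular formula: C14H18N2O3

C14H18N2O3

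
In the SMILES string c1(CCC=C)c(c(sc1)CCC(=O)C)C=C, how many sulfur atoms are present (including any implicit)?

The symbol for sulfur appears 1 time in the SMILES.

1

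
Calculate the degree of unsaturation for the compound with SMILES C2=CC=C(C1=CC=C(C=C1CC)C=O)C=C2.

9

Molecular formula from the SMILES: C15H14O.
DoU = (2C + 2 + N − H − X)/2 = (2·15 + 2 + 0 − 14 − 0)/2 = 18/2 = 9.
(Structurally: 2 ring(s) + 7 π bond(s) = 9.)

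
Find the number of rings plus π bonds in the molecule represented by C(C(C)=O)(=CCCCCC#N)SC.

Molecular formula from the SMILES: C10H15NOS.
DoU = (2C + 2 + N − H − X)/2 = (2·10 + 2 + 1 − 15 − 0)/2 = 8/2 = 4.
(Structurally: 0 ring(s) + 4 π bond(s) = 4.)

4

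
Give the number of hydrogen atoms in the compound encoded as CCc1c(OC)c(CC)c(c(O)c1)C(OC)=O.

18

Hydrogens are implicit in SMILES; fill each atom to its normal valence:
  5 × C (aromatic): no H
  4 × C: 3 H each → 12
  3 × O: no H
  2 × C: 2 H each → 4
  1 × C (aromatic): 1 H
  1 × C: no H
  1 × O: 1 H
  Total hydrogens = 18.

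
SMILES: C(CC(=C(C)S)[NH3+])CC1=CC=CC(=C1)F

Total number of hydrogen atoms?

Hydrogens are implicit in SMILES; fill each atom to its normal valence:
  4 × C (aromatic): 1 H each → 4
  3 × C: 2 H each → 6
  2 × C: no H
  2 × C (aromatic): no H
  1 × C: 3 H
  1 × F: no H
  1 × N (charge +1): 3 H
  1 × S: 1 H
  Total hydrogens = 17.

17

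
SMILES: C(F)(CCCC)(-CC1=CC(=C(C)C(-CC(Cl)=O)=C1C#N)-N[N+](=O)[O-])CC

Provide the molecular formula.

Heavy atoms from the SMILES: 18 C, 1 Cl, 1 F, 3 N, 3 O.
Implicit hydrogens by atom environment:
  6 × C: 2 H each → 12
  5 × C (aromatic): no H
  3 × C: 3 H each → 9
  3 × C: no H
  2 × O: no H
  1 × C (aromatic): 1 H
  1 × Cl: no H
  1 × F: no H
  1 × N: 1 H
  1 × N (charge +1): no H
  1 × N: no H
  1 × O (charge -1): no H
  Total hydrogens = 23.
Molecular formula: C18H23ClFN3O3

C18H23ClFN3O3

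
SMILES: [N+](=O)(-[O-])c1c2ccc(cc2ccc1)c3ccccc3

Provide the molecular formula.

Heavy atoms from the SMILES: 16 C, 1 N, 2 O.
Implicit hydrogens by atom environment:
  11 × C (aromatic): 1 H each → 11
  5 × C (aromatic): no H
  1 × N (charge +1): no H
  1 × O: no H
  1 × O (charge -1): no H
  Total hydrogens = 11.
Molecular formula: C16H11NO2

C16H11NO2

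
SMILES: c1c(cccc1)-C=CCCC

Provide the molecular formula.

Heavy atoms from the SMILES: 11 C.
Implicit hydrogens by atom environment:
  5 × C (aromatic): 1 H each → 5
  2 × C: 2 H each → 4
  2 × C: 1 H each → 2
  1 × C: 3 H
  1 × C (aromatic): no H
  Total hydrogens = 14.
Molecular formula: C11H14

C11H14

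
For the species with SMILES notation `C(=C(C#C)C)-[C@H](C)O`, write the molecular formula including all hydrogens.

Heavy atoms from the SMILES: 7 C, 1 O.
Implicit hydrogens by atom environment:
  3 × C: 1 H each → 3
  2 × C: 3 H each → 6
  2 × C: no H
  1 × O: 1 H
  Total hydrogens = 10.
Molecular formula: C7H10O

C7H10O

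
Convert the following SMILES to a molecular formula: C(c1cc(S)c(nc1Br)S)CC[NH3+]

C8H12BrN2S2+

Heavy atoms from the SMILES: 1 Br, 8 C, 2 N, 2 S.
Implicit hydrogens by atom environment:
  4 × C (aromatic): no H
  3 × C: 2 H each → 6
  2 × S: 1 H each → 2
  1 × Br: no H
  1 × C (aromatic): 1 H
  1 × N (charge +1): 3 H
  1 × N (aromatic): no H
  Total hydrogens = 12.
Net charge +1.
Molecular formula: C8H12BrN2S2+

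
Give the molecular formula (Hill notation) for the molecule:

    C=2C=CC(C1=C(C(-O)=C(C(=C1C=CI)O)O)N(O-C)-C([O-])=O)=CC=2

Heavy atoms from the SMILES: 16 C, 1 I, 1 N, 6 O.
Implicit hydrogens by atom environment:
  7 × C (aromatic): no H
  5 × C (aromatic): 1 H each → 5
  3 × O: 1 H each → 3
  2 × C: 1 H each → 2
  2 × O: no H
  1 × C: 3 H
  1 × C: no H
  1 × I: no H
  1 × N: no H
  1 × O (charge -1): no H
  Total hydrogens = 13.
Net charge -1.
Molecular formula: C16H13INO6-

C16H13INO6-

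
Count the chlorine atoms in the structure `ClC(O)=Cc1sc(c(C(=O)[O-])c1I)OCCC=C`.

The symbol for chlorine appears 1 time in the SMILES.

1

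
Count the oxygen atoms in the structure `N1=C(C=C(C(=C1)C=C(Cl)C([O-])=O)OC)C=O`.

The symbol for oxygen appears 4 times in the SMILES.

4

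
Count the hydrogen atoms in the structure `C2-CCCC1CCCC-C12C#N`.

Hydrogens are implicit in SMILES; fill each atom to its normal valence:
  8 × C: 2 H each → 16
  2 × C: no H
  1 × C: 1 H
  1 × N: no H
  Total hydrogens = 17.

17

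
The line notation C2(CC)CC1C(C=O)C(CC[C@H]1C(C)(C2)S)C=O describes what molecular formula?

C15H24O2S

Heavy atoms from the SMILES: 15 C, 2 O, 1 S.
Implicit hydrogens by atom environment:
  7 × C: 1 H each → 7
  5 × C: 2 H each → 10
  2 × C: 3 H each → 6
  2 × O: no H
  1 × C: no H
  1 × S: 1 H
  Total hydrogens = 24.
Molecular formula: C15H24O2S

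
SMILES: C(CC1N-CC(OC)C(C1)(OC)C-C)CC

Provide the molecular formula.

C13H27NO2

Heavy atoms from the SMILES: 13 C, 1 N, 2 O.
Implicit hydrogens by atom environment:
  6 × C: 2 H each → 12
  4 × C: 3 H each → 12
  2 × C: 1 H each → 2
  2 × O: no H
  1 × C: no H
  1 × N: 1 H
  Total hydrogens = 27.
Molecular formula: C13H27NO2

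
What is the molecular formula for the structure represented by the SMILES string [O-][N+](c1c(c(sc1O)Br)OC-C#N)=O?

C6H3BrN2O4S

Heavy atoms from the SMILES: 1 Br, 6 C, 2 N, 4 O, 1 S.
Implicit hydrogens by atom environment:
  4 × C (aromatic): no H
  2 × O: no H
  1 × Br: no H
  1 × C: 2 H
  1 × C: no H
  1 × N (charge +1): no H
  1 × N: no H
  1 × O: 1 H
  1 × O (charge -1): no H
  1 × S (aromatic): no H
  Total hydrogens = 3.
Molecular formula: C6H3BrN2O4S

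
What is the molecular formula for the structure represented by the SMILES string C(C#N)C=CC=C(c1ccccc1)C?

Heavy atoms from the SMILES: 13 C, 1 N.
Implicit hydrogens by atom environment:
  5 × C (aromatic): 1 H each → 5
  3 × C: 1 H each → 3
  2 × C: no H
  1 × C: 3 H
  1 × C: 2 H
  1 × C (aromatic): no H
  1 × N: no H
  Total hydrogens = 13.
Molecular formula: C13H13N

C13H13N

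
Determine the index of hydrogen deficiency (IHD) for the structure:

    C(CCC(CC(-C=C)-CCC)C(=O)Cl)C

2

Molecular formula from the SMILES: C13H23ClO.
DoU = (2C + 2 + N − H − X)/2 = (2·13 + 2 + 0 − 23 − 1)/2 = 4/2 = 2.
(Structurally: 0 ring(s) + 2 π bond(s) = 2.)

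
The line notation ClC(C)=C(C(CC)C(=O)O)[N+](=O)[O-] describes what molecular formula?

C7H10ClNO4

Heavy atoms from the SMILES: 7 C, 1 Cl, 1 N, 4 O.
Implicit hydrogens by atom environment:
  3 × C: no H
  2 × C: 3 H each → 6
  2 × O: no H
  1 × C: 2 H
  1 × C: 1 H
  1 × Cl: no H
  1 × N (charge +1): no H
  1 × O: 1 H
  1 × O (charge -1): no H
  Total hydrogens = 10.
Molecular formula: C7H10ClNO4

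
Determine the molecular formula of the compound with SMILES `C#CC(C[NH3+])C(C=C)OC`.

Heavy atoms from the SMILES: 8 C, 1 N, 1 O.
Implicit hydrogens by atom environment:
  4 × C: 1 H each → 4
  2 × C: 2 H each → 4
  1 × C: 3 H
  1 × C: no H
  1 × N (charge +1): 3 H
  1 × O: no H
  Total hydrogens = 14.
Net charge +1.
Molecular formula: C8H14NO+

C8H14NO+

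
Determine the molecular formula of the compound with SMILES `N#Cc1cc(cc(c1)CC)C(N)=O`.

C10H10N2O

Heavy atoms from the SMILES: 10 C, 2 N, 1 O.
Implicit hydrogens by atom environment:
  3 × C (aromatic): 1 H each → 3
  3 × C (aromatic): no H
  2 × C: no H
  1 × C: 3 H
  1 × C: 2 H
  1 × N: 2 H
  1 × N: no H
  1 × O: no H
  Total hydrogens = 10.
Molecular formula: C10H10N2O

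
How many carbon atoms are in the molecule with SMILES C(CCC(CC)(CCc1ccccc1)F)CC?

The symbol for carbon appears 16 times in the SMILES. Lowercase c denotes aromatic carbon and counts toward C.

16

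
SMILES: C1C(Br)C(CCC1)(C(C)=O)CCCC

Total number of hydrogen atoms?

Hydrogens are implicit in SMILES; fill each atom to its normal valence:
  7 × C: 2 H each → 14
  2 × C: 3 H each → 6
  2 × C: no H
  1 × Br: no H
  1 × C: 1 H
  1 × O: no H
  Total hydrogens = 21.

21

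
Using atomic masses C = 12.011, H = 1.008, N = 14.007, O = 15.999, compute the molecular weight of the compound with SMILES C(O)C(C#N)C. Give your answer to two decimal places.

85.11

Molecular formula: C4H7NO.
M = 4×12.011 + 7×1.008 + 1×14.007 + 1×15.999 = 85.11 g/mol.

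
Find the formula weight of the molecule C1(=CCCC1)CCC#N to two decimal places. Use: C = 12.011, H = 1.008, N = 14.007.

Molecular formula: C8H11N.
M = 8×12.011 + 11×1.008 + 1×14.007 = 121.18 g/mol.

121.18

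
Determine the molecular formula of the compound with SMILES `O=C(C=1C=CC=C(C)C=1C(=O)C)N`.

C10H11NO2

Heavy atoms from the SMILES: 10 C, 1 N, 2 O.
Implicit hydrogens by atom environment:
  3 × C (aromatic): 1 H each → 3
  3 × C (aromatic): no H
  2 × C: 3 H each → 6
  2 × C: no H
  2 × O: no H
  1 × N: 2 H
  Total hydrogens = 11.
Molecular formula: C10H11NO2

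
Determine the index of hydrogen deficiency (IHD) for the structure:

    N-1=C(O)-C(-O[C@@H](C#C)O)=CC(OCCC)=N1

6

Molecular formula from the SMILES: C10H12N2O4.
DoU = (2C + 2 + N − H − X)/2 = (2·10 + 2 + 2 − 12 − 0)/2 = 12/2 = 6.
(Structurally: 1 ring(s) + 5 π bond(s) = 6.)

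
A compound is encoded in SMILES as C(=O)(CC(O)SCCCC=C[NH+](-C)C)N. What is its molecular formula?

Heavy atoms from the SMILES: 10 C, 2 N, 2 O, 1 S.
Implicit hydrogens by atom environment:
  4 × C: 2 H each → 8
  3 × C: 1 H each → 3
  2 × C: 3 H each → 6
  1 × C: no H
  1 × N: 2 H
  1 × N (charge +1): 1 H
  1 × O: 1 H
  1 × O: no H
  1 × S: no H
  Total hydrogens = 21.
Net charge +1.
Molecular formula: C10H21N2O2S+

C10H21N2O2S+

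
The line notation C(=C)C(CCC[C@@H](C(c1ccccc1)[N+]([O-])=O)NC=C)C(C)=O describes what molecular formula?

C18H24N2O3

Heavy atoms from the SMILES: 18 C, 2 N, 3 O.
Implicit hydrogens by atom environment:
  5 × C: 2 H each → 10
  5 × C: 1 H each → 5
  5 × C (aromatic): 1 H each → 5
  2 × O: no H
  1 × C: 3 H
  1 × C (aromatic): no H
  1 × C: no H
  1 × N: 1 H
  1 × N (charge +1): no H
  1 × O (charge -1): no H
  Total hydrogens = 24.
Molecular formula: C18H24N2O3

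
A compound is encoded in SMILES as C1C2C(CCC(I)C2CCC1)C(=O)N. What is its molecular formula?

C11H18INO

Heavy atoms from the SMILES: 11 C, 1 I, 1 N, 1 O.
Implicit hydrogens by atom environment:
  6 × C: 2 H each → 12
  4 × C: 1 H each → 4
  1 × C: no H
  1 × I: no H
  1 × N: 2 H
  1 × O: no H
  Total hydrogens = 18.
Molecular formula: C11H18INO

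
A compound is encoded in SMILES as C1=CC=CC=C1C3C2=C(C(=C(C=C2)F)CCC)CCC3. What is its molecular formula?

C19H21F

Heavy atoms from the SMILES: 19 C, 1 F.
Implicit hydrogens by atom environment:
  7 × C (aromatic): 1 H each → 7
  5 × C: 2 H each → 10
  5 × C (aromatic): no H
  1 × C: 3 H
  1 × C: 1 H
  1 × F: no H
  Total hydrogens = 21.
Molecular formula: C19H21F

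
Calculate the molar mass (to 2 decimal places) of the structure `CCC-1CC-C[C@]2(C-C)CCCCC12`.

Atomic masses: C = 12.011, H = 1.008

Molecular formula: C14H26.
M = 14×12.011 + 26×1.008 = 194.36 g/mol.

194.36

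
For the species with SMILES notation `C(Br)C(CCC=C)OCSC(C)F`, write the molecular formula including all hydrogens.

Heavy atoms from the SMILES: 1 Br, 9 C, 1 F, 1 O, 1 S.
Implicit hydrogens by atom environment:
  5 × C: 2 H each → 10
  3 × C: 1 H each → 3
  1 × Br: no H
  1 × C: 3 H
  1 × F: no H
  1 × O: no H
  1 × S: no H
  Total hydrogens = 16.
Molecular formula: C9H16BrFOS

C9H16BrFOS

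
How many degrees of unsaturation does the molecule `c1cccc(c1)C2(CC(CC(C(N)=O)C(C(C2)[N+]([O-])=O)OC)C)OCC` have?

Molecular formula from the SMILES: C19H28N2O5.
DoU = (2C + 2 + N − H − X)/2 = (2·19 + 2 + 2 − 28 − 0)/2 = 14/2 = 7.
(Structurally: 2 ring(s) + 5 π bond(s) = 7.)

7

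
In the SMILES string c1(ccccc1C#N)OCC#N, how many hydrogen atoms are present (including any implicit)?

6

Hydrogens are implicit in SMILES; fill each atom to its normal valence:
  4 × C (aromatic): 1 H each → 4
  2 × C (aromatic): no H
  2 × C: no H
  2 × N: no H
  1 × C: 2 H
  1 × O: no H
  Total hydrogens = 6.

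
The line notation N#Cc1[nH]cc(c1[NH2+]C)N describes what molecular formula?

Heavy atoms from the SMILES: 6 C, 4 N.
Implicit hydrogens by atom environment:
  3 × C (aromatic): no H
  1 × C: 3 H
  1 × C (aromatic): 1 H
  1 × C: no H
  1 × N (charge +1): 2 H
  1 × N: 2 H
  1 × N (aromatic): 1 H
  1 × N: no H
  Total hydrogens = 9.
Net charge +1.
Molecular formula: C6H9N4+

C6H9N4+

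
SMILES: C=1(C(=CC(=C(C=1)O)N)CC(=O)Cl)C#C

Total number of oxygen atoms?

The symbol for oxygen appears 2 times in the SMILES.

2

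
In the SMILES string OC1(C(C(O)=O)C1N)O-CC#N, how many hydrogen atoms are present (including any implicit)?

Hydrogens are implicit in SMILES; fill each atom to its normal valence:
  3 × C: no H
  2 × C: 1 H each → 2
  2 × O: 1 H each → 2
  2 × O: no H
  1 × C: 2 H
  1 × N: 2 H
  1 × N: no H
  Total hydrogens = 8.

8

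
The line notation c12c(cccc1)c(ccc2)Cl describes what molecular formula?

Heavy atoms from the SMILES: 10 C, 1 Cl.
Implicit hydrogens by atom environment:
  7 × C (aromatic): 1 H each → 7
  3 × C (aromatic): no H
  1 × Cl: no H
  Total hydrogens = 7.
Molecular formula: C10H7Cl

C10H7Cl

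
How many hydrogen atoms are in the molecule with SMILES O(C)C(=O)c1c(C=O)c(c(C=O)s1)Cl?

5

Hydrogens are implicit in SMILES; fill each atom to its normal valence:
  4 × C (aromatic): no H
  4 × O: no H
  2 × C: 1 H each → 2
  1 × C: 3 H
  1 × C: no H
  1 × Cl: no H
  1 × S (aromatic): no H
  Total hydrogens = 5.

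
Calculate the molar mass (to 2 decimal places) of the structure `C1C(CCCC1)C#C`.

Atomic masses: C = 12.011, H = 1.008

Molecular formula: C8H12.
M = 8×12.011 + 12×1.008 = 108.18 g/mol.

108.18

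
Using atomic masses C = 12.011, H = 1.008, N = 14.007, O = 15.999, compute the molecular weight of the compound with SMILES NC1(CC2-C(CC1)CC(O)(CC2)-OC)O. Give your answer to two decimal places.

215.29

Molecular formula: C11H21NO3.
M = 11×12.011 + 21×1.008 + 1×14.007 + 3×15.999 = 215.29 g/mol.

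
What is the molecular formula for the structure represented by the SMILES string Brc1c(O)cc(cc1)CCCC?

Heavy atoms from the SMILES: 1 Br, 10 C, 1 O.
Implicit hydrogens by atom environment:
  3 × C: 2 H each → 6
  3 × C (aromatic): 1 H each → 3
  3 × C (aromatic): no H
  1 × Br: no H
  1 × C: 3 H
  1 × O: 1 H
  Total hydrogens = 13.
Molecular formula: C10H13BrO

C10H13BrO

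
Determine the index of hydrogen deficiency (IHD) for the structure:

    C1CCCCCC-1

1

Molecular formula from the SMILES: C7H14.
DoU = (2C + 2 + N − H − X)/2 = (2·7 + 2 + 0 − 14 − 0)/2 = 2/2 = 1.
(Structurally: 1 ring(s) + 0 π bond(s) = 1.)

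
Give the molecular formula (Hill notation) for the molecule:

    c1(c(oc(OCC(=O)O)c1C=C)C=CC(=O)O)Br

Heavy atoms from the SMILES: 1 Br, 11 C, 6 O.
Implicit hydrogens by atom environment:
  4 × C (aromatic): no H
  3 × C: 1 H each → 3
  3 × O: no H
  2 × C: 2 H each → 4
  2 × C: no H
  2 × O: 1 H each → 2
  1 × Br: no H
  1 × O (aromatic): no H
  Total hydrogens = 9.
Molecular formula: C11H9BrO6

C11H9BrO6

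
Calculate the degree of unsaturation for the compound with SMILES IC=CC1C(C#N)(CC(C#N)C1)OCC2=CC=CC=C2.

Molecular formula from the SMILES: C16H15IN2O.
DoU = (2C + 2 + N − H − X)/2 = (2·16 + 2 + 2 − 15 − 1)/2 = 20/2 = 10.
(Structurally: 2 ring(s) + 8 π bond(s) = 10.)

10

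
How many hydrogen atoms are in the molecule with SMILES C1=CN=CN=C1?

4

Hydrogens are implicit in SMILES; fill each atom to its normal valence:
  4 × C (aromatic): 1 H each → 4
  2 × N (aromatic): no H
  Total hydrogens = 4.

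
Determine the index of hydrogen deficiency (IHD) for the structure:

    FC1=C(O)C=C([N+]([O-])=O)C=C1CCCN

Molecular formula from the SMILES: C9H11FN2O3.
DoU = (2C + 2 + N − H − X)/2 = (2·9 + 2 + 2 − 11 − 1)/2 = 10/2 = 5.
(Structurally: 1 ring(s) + 4 π bond(s) = 5.)

5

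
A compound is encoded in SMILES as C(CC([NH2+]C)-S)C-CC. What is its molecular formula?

C7H18NS+

Heavy atoms from the SMILES: 7 C, 1 N, 1 S.
Implicit hydrogens by atom environment:
  4 × C: 2 H each → 8
  2 × C: 3 H each → 6
  1 × C: 1 H
  1 × N (charge +1): 2 H
  1 × S: 1 H
  Total hydrogens = 18.
Net charge +1.
Molecular formula: C7H18NS+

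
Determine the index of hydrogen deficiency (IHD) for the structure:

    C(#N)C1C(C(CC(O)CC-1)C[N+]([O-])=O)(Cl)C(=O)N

Molecular formula from the SMILES: C10H14ClN3O4.
DoU = (2C + 2 + N − H − X)/2 = (2·10 + 2 + 3 − 14 − 1)/2 = 10/2 = 5.
(Structurally: 1 ring(s) + 4 π bond(s) = 5.)

5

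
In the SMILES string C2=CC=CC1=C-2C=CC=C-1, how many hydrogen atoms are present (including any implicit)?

Hydrogens are implicit in SMILES; fill each atom to its normal valence:
  8 × C (aromatic): 1 H each → 8
  2 × C (aromatic): no H
  Total hydrogens = 8.

8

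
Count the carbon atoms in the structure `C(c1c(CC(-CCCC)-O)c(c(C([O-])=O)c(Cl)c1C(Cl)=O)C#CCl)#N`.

17

The symbol for carbon appears 17 times in the SMILES. Lowercase c denotes aromatic carbon and counts toward C.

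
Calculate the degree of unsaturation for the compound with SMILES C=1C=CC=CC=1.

Molecular formula from the SMILES: C6H6.
DoU = (2C + 2 + N − H − X)/2 = (2·6 + 2 + 0 − 6 − 0)/2 = 8/2 = 4.
(Structurally: 1 ring(s) + 3 π bond(s) = 4.)

4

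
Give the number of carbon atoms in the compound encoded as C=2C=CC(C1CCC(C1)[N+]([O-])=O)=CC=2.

11

The symbol for carbon appears 11 times in the SMILES.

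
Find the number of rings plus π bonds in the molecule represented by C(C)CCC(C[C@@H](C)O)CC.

0

Molecular formula from the SMILES: C10H22O.
DoU = (2C + 2 + N − H − X)/2 = (2·10 + 2 + 0 − 22 − 0)/2 = 0/2 = 0.
(Structurally: 0 ring(s) + 0 π bond(s) = 0.)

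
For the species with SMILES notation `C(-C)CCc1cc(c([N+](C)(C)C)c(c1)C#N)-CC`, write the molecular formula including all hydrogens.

Heavy atoms from the SMILES: 16 C, 2 N.
Implicit hydrogens by atom environment:
  5 × C: 3 H each → 15
  4 × C: 2 H each → 8
  4 × C (aromatic): no H
  2 × C (aromatic): 1 H each → 2
  1 × C: no H
  1 × N (charge +1): no H
  1 × N: no H
  Total hydrogens = 25.
Net charge +1.
Molecular formula: C16H25N2+

C16H25N2+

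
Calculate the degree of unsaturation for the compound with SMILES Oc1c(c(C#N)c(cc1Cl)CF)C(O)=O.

Molecular formula from the SMILES: C9H5ClFNO3.
DoU = (2C + 2 + N − H − X)/2 = (2·9 + 2 + 1 − 5 − 2)/2 = 14/2 = 7.
(Structurally: 1 ring(s) + 6 π bond(s) = 7.)

7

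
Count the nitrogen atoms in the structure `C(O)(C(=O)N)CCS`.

1

The symbol for nitrogen appears 1 time in the SMILES.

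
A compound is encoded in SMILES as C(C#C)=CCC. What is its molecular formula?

Heavy atoms from the SMILES: 6 C.
Implicit hydrogens by atom environment:
  3 × C: 1 H each → 3
  1 × C: 3 H
  1 × C: 2 H
  1 × C: no H
  Total hydrogens = 8.
Molecular formula: C6H8

C6H8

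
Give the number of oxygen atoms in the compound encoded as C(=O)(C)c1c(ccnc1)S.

1

The symbol for oxygen appears 1 time in the SMILES.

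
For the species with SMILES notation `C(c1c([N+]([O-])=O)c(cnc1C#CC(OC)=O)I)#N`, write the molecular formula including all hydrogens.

C10H4IN3O4

Heavy atoms from the SMILES: 10 C, 1 I, 3 N, 4 O.
Implicit hydrogens by atom environment:
  4 × C (aromatic): no H
  4 × C: no H
  3 × O: no H
  1 × C: 3 H
  1 × C (aromatic): 1 H
  1 × I: no H
  1 × N (aromatic): no H
  1 × N (charge +1): no H
  1 × N: no H
  1 × O (charge -1): no H
  Total hydrogens = 4.
Molecular formula: C10H4IN3O4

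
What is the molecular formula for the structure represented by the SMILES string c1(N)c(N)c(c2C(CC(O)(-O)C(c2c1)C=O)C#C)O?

C13H14N2O4

Heavy atoms from the SMILES: 13 C, 2 N, 4 O.
Implicit hydrogens by atom environment:
  5 × C (aromatic): no H
  4 × C: 1 H each → 4
  3 × O: 1 H each → 3
  2 × C: no H
  2 × N: 2 H each → 4
  1 × C: 2 H
  1 × C (aromatic): 1 H
  1 × O: no H
  Total hydrogens = 14.
Molecular formula: C13H14N2O4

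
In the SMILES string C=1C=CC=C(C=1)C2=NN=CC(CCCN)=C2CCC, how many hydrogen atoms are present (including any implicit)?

Hydrogens are implicit in SMILES; fill each atom to its normal valence:
  6 × C (aromatic): 1 H each → 6
  5 × C: 2 H each → 10
  4 × C (aromatic): no H
  2 × N (aromatic): no H
  1 × C: 3 H
  1 × N: 2 H
  Total hydrogens = 21.

21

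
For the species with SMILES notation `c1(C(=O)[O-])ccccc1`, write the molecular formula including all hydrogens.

C7H5O2-

Heavy atoms from the SMILES: 7 C, 2 O.
Implicit hydrogens by atom environment:
  5 × C (aromatic): 1 H each → 5
  1 × C (aromatic): no H
  1 × C: no H
  1 × O: no H
  1 × O (charge -1): no H
  Total hydrogens = 5.
Net charge -1.
Molecular formula: C7H5O2-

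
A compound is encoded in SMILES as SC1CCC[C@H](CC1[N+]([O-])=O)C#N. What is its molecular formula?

Heavy atoms from the SMILES: 8 C, 2 N, 2 O, 1 S.
Implicit hydrogens by atom environment:
  4 × C: 2 H each → 8
  3 × C: 1 H each → 3
  1 × C: no H
  1 × N: no H
  1 × N (charge +1): no H
  1 × O: no H
  1 × O (charge -1): no H
  1 × S: 1 H
  Total hydrogens = 12.
Molecular formula: C8H12N2O2S

C8H12N2O2S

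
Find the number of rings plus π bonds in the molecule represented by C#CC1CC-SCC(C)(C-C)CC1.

3

Molecular formula from the SMILES: C12H20S.
DoU = (2C + 2 + N − H − X)/2 = (2·12 + 2 + 0 − 20 − 0)/2 = 6/2 = 3.
(Structurally: 1 ring(s) + 2 π bond(s) = 3.)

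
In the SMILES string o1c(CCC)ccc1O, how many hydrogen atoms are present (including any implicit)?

Hydrogens are implicit in SMILES; fill each atom to its normal valence:
  2 × C: 2 H each → 4
  2 × C (aromatic): 1 H each → 2
  2 × C (aromatic): no H
  1 × C: 3 H
  1 × O: 1 H
  1 × O (aromatic): no H
  Total hydrogens = 10.

10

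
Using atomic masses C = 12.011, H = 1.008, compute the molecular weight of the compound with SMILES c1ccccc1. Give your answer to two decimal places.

Molecular formula: C6H6.
M = 6×12.011 + 6×1.008 = 78.11 g/mol.

78.11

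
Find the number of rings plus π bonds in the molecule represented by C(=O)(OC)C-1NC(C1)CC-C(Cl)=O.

Molecular formula from the SMILES: C8H12ClNO3.
DoU = (2C + 2 + N − H − X)/2 = (2·8 + 2 + 1 − 12 − 1)/2 = 6/2 = 3.
(Structurally: 1 ring(s) + 2 π bond(s) = 3.)

3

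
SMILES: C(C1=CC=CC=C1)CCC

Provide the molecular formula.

Heavy atoms from the SMILES: 10 C.
Implicit hydrogens by atom environment:
  5 × C (aromatic): 1 H each → 5
  3 × C: 2 H each → 6
  1 × C: 3 H
  1 × C (aromatic): no H
  Total hydrogens = 14.
Molecular formula: C10H14

C10H14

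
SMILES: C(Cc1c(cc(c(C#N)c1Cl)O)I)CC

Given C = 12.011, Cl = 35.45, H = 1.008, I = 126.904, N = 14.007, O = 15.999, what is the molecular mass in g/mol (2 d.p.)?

335.57

Molecular formula: C11H11ClINO.
M = 11×12.011 + 1×35.45 + 11×1.008 + 1×126.904 + 1×14.007 + 1×15.999 = 335.57 g/mol.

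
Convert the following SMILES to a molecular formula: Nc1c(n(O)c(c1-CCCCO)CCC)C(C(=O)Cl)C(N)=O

C14H22ClN3O4

Heavy atoms from the SMILES: 14 C, 1 Cl, 3 N, 4 O.
Implicit hydrogens by atom environment:
  6 × C: 2 H each → 12
  4 × C (aromatic): no H
  2 × C: no H
  2 × N: 2 H each → 4
  2 × O: 1 H each → 2
  2 × O: no H
  1 × C: 3 H
  1 × C: 1 H
  1 × Cl: no H
  1 × N (aromatic): no H
  Total hydrogens = 22.
Molecular formula: C14H22ClN3O4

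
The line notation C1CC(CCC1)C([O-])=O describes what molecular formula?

C7H11O2-

Heavy atoms from the SMILES: 7 C, 2 O.
Implicit hydrogens by atom environment:
  5 × C: 2 H each → 10
  1 × C: 1 H
  1 × C: no H
  1 × O: no H
  1 × O (charge -1): no H
  Total hydrogens = 11.
Net charge -1.
Molecular formula: C7H11O2-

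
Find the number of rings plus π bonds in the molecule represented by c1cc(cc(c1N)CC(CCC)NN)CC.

4

Molecular formula from the SMILES: C13H23N3.
DoU = (2C + 2 + N − H − X)/2 = (2·13 + 2 + 3 − 23 − 0)/2 = 8/2 = 4.
(Structurally: 1 ring(s) + 3 π bond(s) = 4.)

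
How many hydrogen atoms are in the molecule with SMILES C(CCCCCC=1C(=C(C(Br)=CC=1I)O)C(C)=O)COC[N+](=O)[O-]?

21

Hydrogens are implicit in SMILES; fill each atom to its normal valence:
  8 × C: 2 H each → 16
  5 × C (aromatic): no H
  3 × O: no H
  1 × Br: no H
  1 × C: 3 H
  1 × C (aromatic): 1 H
  1 × C: no H
  1 × I: no H
  1 × N (charge +1): no H
  1 × O: 1 H
  1 × O (charge -1): no H
  Total hydrogens = 21.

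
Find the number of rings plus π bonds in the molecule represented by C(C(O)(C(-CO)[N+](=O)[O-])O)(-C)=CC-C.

Molecular formula from the SMILES: C8H15NO5.
DoU = (2C + 2 + N − H − X)/2 = (2·8 + 2 + 1 − 15 − 0)/2 = 4/2 = 2.
(Structurally: 0 ring(s) + 2 π bond(s) = 2.)

2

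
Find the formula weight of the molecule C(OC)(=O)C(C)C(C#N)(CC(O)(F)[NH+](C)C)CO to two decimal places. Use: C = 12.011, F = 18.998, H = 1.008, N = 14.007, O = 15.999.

Molecular formula: C11H20FN2O4+.
M = 11×12.011 + 1×18.998 + 20×1.008 + 2×14.007 + 4×15.999 = 263.29 g/mol.

263.29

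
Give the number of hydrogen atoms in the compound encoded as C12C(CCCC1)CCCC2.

18

Hydrogens are implicit in SMILES; fill each atom to its normal valence:
  8 × C: 2 H each → 16
  2 × C: 1 H each → 2
  Total hydrogens = 18.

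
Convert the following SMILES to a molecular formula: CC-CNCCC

Heavy atoms from the SMILES: 6 C, 1 N.
Implicit hydrogens by atom environment:
  4 × C: 2 H each → 8
  2 × C: 3 H each → 6
  1 × N: 1 H
  Total hydrogens = 15.
Molecular formula: C6H15N

C6H15N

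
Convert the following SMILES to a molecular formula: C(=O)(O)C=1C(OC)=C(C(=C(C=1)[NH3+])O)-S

C8H10NO4S+

Heavy atoms from the SMILES: 8 C, 1 N, 4 O, 1 S.
Implicit hydrogens by atom environment:
  5 × C (aromatic): no H
  2 × O: 1 H each → 2
  2 × O: no H
  1 × C: 3 H
  1 × C (aromatic): 1 H
  1 × C: no H
  1 × N (charge +1): 3 H
  1 × S: 1 H
  Total hydrogens = 10.
Net charge +1.
Molecular formula: C8H10NO4S+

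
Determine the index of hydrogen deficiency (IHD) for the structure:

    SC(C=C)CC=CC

2

Molecular formula from the SMILES: C7H12S.
DoU = (2C + 2 + N − H − X)/2 = (2·7 + 2 + 0 − 12 − 0)/2 = 4/2 = 2.
(Structurally: 0 ring(s) + 2 π bond(s) = 2.)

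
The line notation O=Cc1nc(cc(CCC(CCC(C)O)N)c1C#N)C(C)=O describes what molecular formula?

Heavy atoms from the SMILES: 16 C, 3 N, 3 O.
Implicit hydrogens by atom environment:
  4 × C: 2 H each → 8
  4 × C (aromatic): no H
  3 × C: 1 H each → 3
  2 × C: 3 H each → 6
  2 × C: no H
  2 × O: no H
  1 × C (aromatic): 1 H
  1 × N: 2 H
  1 × N (aromatic): no H
  1 × N: no H
  1 × O: 1 H
  Total hydrogens = 21.
Molecular formula: C16H21N3O3

C16H21N3O3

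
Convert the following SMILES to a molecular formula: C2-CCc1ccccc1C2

Heavy atoms from the SMILES: 10 C.
Implicit hydrogens by atom environment:
  4 × C: 2 H each → 8
  4 × C (aromatic): 1 H each → 4
  2 × C (aromatic): no H
  Total hydrogens = 12.
Molecular formula: C10H12

C10H12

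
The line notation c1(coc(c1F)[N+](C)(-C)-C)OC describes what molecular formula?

Heavy atoms from the SMILES: 8 C, 1 F, 1 N, 2 O.
Implicit hydrogens by atom environment:
  4 × C: 3 H each → 12
  3 × C (aromatic): no H
  1 × C (aromatic): 1 H
  1 × F: no H
  1 × N (charge +1): no H
  1 × O (aromatic): no H
  1 × O: no H
  Total hydrogens = 13.
Net charge +1.
Molecular formula: C8H13FNO2+

C8H13FNO2+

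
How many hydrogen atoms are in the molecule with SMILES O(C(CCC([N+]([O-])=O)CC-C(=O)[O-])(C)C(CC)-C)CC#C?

Hydrogens are implicit in SMILES; fill each atom to its normal valence:
  6 × C: 2 H each → 12
  3 × C: 3 H each → 9
  3 × C: 1 H each → 3
  3 × C: no H
  3 × O: no H
  2 × O (charge -1): no H
  1 × N (charge +1): no H
  Total hydrogens = 24.

24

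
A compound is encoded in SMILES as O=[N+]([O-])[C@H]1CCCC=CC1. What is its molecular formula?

C7H11NO2

Heavy atoms from the SMILES: 7 C, 1 N, 2 O.
Implicit hydrogens by atom environment:
  4 × C: 2 H each → 8
  3 × C: 1 H each → 3
  1 × N (charge +1): no H
  1 × O: no H
  1 × O (charge -1): no H
  Total hydrogens = 11.
Molecular formula: C7H11NO2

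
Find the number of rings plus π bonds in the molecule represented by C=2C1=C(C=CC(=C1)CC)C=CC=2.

7

Molecular formula from the SMILES: C12H12.
DoU = (2C + 2 + N − H − X)/2 = (2·12 + 2 + 0 − 12 − 0)/2 = 14/2 = 7.
(Structurally: 2 ring(s) + 5 π bond(s) = 7.)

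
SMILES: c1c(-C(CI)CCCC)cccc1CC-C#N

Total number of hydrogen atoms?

20

Hydrogens are implicit in SMILES; fill each atom to its normal valence:
  6 × C: 2 H each → 12
  4 × C (aromatic): 1 H each → 4
  2 × C (aromatic): no H
  1 × C: 3 H
  1 × C: 1 H
  1 × C: no H
  1 × I: no H
  1 × N: no H
  Total hydrogens = 20.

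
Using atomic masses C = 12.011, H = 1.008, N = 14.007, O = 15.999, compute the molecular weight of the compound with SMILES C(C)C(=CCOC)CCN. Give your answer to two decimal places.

Molecular formula: C8H17NO.
M = 8×12.011 + 17×1.008 + 1×14.007 + 1×15.999 = 143.23 g/mol.

143.23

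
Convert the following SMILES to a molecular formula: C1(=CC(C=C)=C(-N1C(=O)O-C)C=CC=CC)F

Heavy atoms from the SMILES: 13 C, 1 F, 1 N, 2 O.
Implicit hydrogens by atom environment:
  5 × C: 1 H each → 5
  3 × C (aromatic): no H
  2 × C: 3 H each → 6
  2 × O: no H
  1 × C: 2 H
  1 × C (aromatic): 1 H
  1 × C: no H
  1 × F: no H
  1 × N (aromatic): no H
  Total hydrogens = 14.
Molecular formula: C13H14FNO2

C13H14FNO2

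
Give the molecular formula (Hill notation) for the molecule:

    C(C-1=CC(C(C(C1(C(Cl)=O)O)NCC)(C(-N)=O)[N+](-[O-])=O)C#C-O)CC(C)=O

Heavy atoms from the SMILES: 16 C, 1 Cl, 3 N, 7 O.
Implicit hydrogens by atom environment:
  8 × C: no H
  4 × O: no H
  3 × C: 2 H each → 6
  3 × C: 1 H each → 3
  2 × C: 3 H each → 6
  2 × O: 1 H each → 2
  1 × Cl: no H
  1 × N: 2 H
  1 × N: 1 H
  1 × N (charge +1): no H
  1 × O (charge -1): no H
  Total hydrogens = 20.
Molecular formula: C16H20ClN3O7

C16H20ClN3O7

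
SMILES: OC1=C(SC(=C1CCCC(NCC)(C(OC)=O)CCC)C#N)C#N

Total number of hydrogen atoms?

Hydrogens are implicit in SMILES; fill each atom to its normal valence:
  6 × C: 2 H each → 12
  4 × C (aromatic): no H
  4 × C: no H
  3 × C: 3 H each → 9
  2 × N: no H
  2 × O: no H
  1 × N: 1 H
  1 × O: 1 H
  1 × S (aromatic): no H
  Total hydrogens = 23.

23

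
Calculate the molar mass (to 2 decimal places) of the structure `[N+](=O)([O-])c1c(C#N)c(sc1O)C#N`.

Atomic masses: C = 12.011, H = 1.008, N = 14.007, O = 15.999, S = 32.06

195.15

Molecular formula: C6HN3O3S.
M = 6×12.011 + 1×1.008 + 3×14.007 + 3×15.999 + 1×32.06 = 195.15 g/mol.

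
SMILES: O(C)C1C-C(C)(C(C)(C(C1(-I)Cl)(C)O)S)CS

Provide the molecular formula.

Heavy atoms from the SMILES: 11 C, 1 Cl, 1 I, 2 O, 2 S.
Implicit hydrogens by atom environment:
  4 × C: 3 H each → 12
  4 × C: no H
  2 × C: 2 H each → 4
  2 × S: 1 H each → 2
  1 × C: 1 H
  1 × Cl: no H
  1 × I: no H
  1 × O: 1 H
  1 × O: no H
  Total hydrogens = 20.
Molecular formula: C11H20ClIO2S2

C11H20ClIO2S2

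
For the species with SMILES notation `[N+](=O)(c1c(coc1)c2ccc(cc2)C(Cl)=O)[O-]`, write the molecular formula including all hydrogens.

C11H6ClNO4

Heavy atoms from the SMILES: 11 C, 1 Cl, 1 N, 4 O.
Implicit hydrogens by atom environment:
  6 × C (aromatic): 1 H each → 6
  4 × C (aromatic): no H
  2 × O: no H
  1 × C: no H
  1 × Cl: no H
  1 × N (charge +1): no H
  1 × O (aromatic): no H
  1 × O (charge -1): no H
  Total hydrogens = 6.
Molecular formula: C11H6ClNO4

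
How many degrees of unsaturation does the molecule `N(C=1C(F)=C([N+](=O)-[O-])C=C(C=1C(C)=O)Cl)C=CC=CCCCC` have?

8

Molecular formula from the SMILES: C16H18ClFN2O3.
DoU = (2C + 2 + N − H − X)/2 = (2·16 + 2 + 2 − 18 − 2)/2 = 16/2 = 8.
(Structurally: 1 ring(s) + 7 π bond(s) = 8.)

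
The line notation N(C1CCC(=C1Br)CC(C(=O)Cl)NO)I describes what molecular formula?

Heavy atoms from the SMILES: 1 Br, 8 C, 1 Cl, 1 I, 2 N, 2 O.
Implicit hydrogens by atom environment:
  3 × C: 2 H each → 6
  3 × C: no H
  2 × C: 1 H each → 2
  2 × N: 1 H each → 2
  1 × Br: no H
  1 × Cl: no H
  1 × I: no H
  1 × O: 1 H
  1 × O: no H
  Total hydrogens = 11.
Molecular formula: C8H11BrClIN2O2

C8H11BrClIN2O2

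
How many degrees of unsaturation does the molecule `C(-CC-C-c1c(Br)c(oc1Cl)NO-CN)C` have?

3

Molecular formula from the SMILES: C10H16BrClN2O2.
DoU = (2C + 2 + N − H − X)/2 = (2·10 + 2 + 2 − 16 − 2)/2 = 6/2 = 3.
(Structurally: 1 ring(s) + 2 π bond(s) = 3.)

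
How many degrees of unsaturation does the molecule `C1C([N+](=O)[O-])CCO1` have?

2

Molecular formula from the SMILES: C4H7NO3.
DoU = (2C + 2 + N − H − X)/2 = (2·4 + 2 + 1 − 7 − 0)/2 = 4/2 = 2.
(Structurally: 1 ring(s) + 1 π bond(s) = 2.)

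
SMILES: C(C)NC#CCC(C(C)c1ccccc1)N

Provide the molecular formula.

C14H20N2

Heavy atoms from the SMILES: 14 C, 2 N.
Implicit hydrogens by atom environment:
  5 × C (aromatic): 1 H each → 5
  2 × C: 3 H each → 6
  2 × C: 2 H each → 4
  2 × C: 1 H each → 2
  2 × C: no H
  1 × C (aromatic): no H
  1 × N: 2 H
  1 × N: 1 H
  Total hydrogens = 20.
Molecular formula: C14H20N2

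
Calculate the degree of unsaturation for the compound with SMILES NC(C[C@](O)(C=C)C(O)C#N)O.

Molecular formula from the SMILES: C7H12N2O3.
DoU = (2C + 2 + N − H − X)/2 = (2·7 + 2 + 2 − 12 − 0)/2 = 6/2 = 3.
(Structurally: 0 ring(s) + 3 π bond(s) = 3.)

3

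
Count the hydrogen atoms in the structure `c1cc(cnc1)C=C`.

Hydrogens are implicit in SMILES; fill each atom to its normal valence:
  4 × C (aromatic): 1 H each → 4
  1 × C: 2 H
  1 × C: 1 H
  1 × C (aromatic): no H
  1 × N (aromatic): no H
  Total hydrogens = 7.

7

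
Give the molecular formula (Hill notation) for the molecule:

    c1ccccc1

C6H6

Heavy atoms from the SMILES: 6 C.
Implicit hydrogens by atom environment:
  6 × C (aromatic): 1 H each → 6
  Total hydrogens = 6.
Molecular formula: C6H6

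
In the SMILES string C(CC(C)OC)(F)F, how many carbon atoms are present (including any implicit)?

5

The symbol for carbon appears 5 times in the SMILES.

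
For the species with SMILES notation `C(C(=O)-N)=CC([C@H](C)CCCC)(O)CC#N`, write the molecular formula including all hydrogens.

C12H20N2O2

Heavy atoms from the SMILES: 12 C, 2 N, 2 O.
Implicit hydrogens by atom environment:
  4 × C: 2 H each → 8
  3 × C: 1 H each → 3
  3 × C: no H
  2 × C: 3 H each → 6
  1 × N: 2 H
  1 × N: no H
  1 × O: 1 H
  1 × O: no H
  Total hydrogens = 20.
Molecular formula: C12H20N2O2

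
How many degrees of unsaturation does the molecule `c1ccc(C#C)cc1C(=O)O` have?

7

Molecular formula from the SMILES: C9H6O2.
DoU = (2C + 2 + N − H − X)/2 = (2·9 + 2 + 0 − 6 − 0)/2 = 14/2 = 7.
(Structurally: 1 ring(s) + 6 π bond(s) = 7.)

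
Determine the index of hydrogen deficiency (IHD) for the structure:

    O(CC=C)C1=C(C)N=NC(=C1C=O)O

6

Molecular formula from the SMILES: C9H10N2O3.
DoU = (2C + 2 + N − H − X)/2 = (2·9 + 2 + 2 − 10 − 0)/2 = 12/2 = 6.
(Structurally: 1 ring(s) + 5 π bond(s) = 6.)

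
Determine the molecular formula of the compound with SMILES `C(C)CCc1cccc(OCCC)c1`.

C13H20O

Heavy atoms from the SMILES: 13 C, 1 O.
Implicit hydrogens by atom environment:
  5 × C: 2 H each → 10
  4 × C (aromatic): 1 H each → 4
  2 × C: 3 H each → 6
  2 × C (aromatic): no H
  1 × O: no H
  Total hydrogens = 20.
Molecular formula: C13H20O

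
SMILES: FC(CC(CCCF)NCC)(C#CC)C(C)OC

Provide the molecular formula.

C14H25F2NO

Heavy atoms from the SMILES: 14 C, 2 F, 1 N, 1 O.
Implicit hydrogens by atom environment:
  5 × C: 2 H each → 10
  4 × C: 3 H each → 12
  3 × C: no H
  2 × C: 1 H each → 2
  2 × F: no H
  1 × N: 1 H
  1 × O: no H
  Total hydrogens = 25.
Molecular formula: C14H25F2NO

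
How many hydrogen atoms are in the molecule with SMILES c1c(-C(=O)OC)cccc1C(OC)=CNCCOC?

19

Hydrogens are implicit in SMILES; fill each atom to its normal valence:
  4 × C (aromatic): 1 H each → 4
  4 × O: no H
  3 × C: 3 H each → 9
  2 × C: 2 H each → 4
  2 × C: no H
  2 × C (aromatic): no H
  1 × C: 1 H
  1 × N: 1 H
  Total hydrogens = 19.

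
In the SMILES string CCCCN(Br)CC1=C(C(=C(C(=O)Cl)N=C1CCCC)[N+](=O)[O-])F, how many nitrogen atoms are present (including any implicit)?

3

The symbol for nitrogen appears 3 times in the SMILES.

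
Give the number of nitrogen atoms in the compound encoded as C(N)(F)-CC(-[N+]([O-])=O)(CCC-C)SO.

The symbol for nitrogen appears 2 times in the SMILES.

2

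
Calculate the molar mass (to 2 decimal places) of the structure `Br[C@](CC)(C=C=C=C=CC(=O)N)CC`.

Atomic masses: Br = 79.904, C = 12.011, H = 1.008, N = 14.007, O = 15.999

Molecular formula: C11H14BrNO.
M = 1×79.904 + 11×12.011 + 14×1.008 + 1×14.007 + 1×15.999 = 256.14 g/mol.

256.14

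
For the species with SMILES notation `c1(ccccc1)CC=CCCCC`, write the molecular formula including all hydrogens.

C13H18

Heavy atoms from the SMILES: 13 C.
Implicit hydrogens by atom environment:
  5 × C (aromatic): 1 H each → 5
  4 × C: 2 H each → 8
  2 × C: 1 H each → 2
  1 × C: 3 H
  1 × C (aromatic): no H
  Total hydrogens = 18.
Molecular formula: C13H18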